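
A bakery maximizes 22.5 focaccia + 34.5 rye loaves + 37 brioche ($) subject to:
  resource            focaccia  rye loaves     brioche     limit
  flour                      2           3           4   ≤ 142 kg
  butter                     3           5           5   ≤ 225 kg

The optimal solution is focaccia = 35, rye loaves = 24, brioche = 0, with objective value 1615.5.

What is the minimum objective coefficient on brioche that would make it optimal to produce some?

43.5

Check each constraint at x*: flour 142/142 (tight); butter 225/225 (tight).
The binding rows give the dual system: 2·y_flour + 3·y_butter = 22.5 and 3·y_flour + 5·y_butter = 34.5.
→ y_flour = 9 and y_butter = 1.5.
brioche enters the basis when its profit ≥ yᵀa₃ = 9·4 + 1.5·5 = 43.5.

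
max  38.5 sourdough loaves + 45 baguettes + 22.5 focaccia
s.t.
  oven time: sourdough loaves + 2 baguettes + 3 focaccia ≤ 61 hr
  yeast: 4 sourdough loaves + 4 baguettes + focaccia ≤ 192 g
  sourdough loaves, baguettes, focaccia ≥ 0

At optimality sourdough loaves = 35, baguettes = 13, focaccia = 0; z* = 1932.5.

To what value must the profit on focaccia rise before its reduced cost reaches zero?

27.5

At the optimum: oven time uses 61 of 61 (binding); yeast uses 192 of 192 (binding).
From A_Bᵀ y = c: 1·y_oven time + 4·y_yeast = 38.5; 2·y_oven time + 4·y_yeast = 45.
This yields shadow prices y_oven time = 6.5, y_yeast = 8.
focaccia enters the basis when its profit ≥ yᵀa₃ = 6.5·3 + 8·1 = 27.5.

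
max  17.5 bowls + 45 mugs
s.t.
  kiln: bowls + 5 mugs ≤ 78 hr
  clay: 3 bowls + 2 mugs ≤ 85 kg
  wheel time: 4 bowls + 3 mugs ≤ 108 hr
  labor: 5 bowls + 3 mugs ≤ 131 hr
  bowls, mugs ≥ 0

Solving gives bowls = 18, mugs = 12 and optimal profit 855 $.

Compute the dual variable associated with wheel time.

At the optimum: kiln uses 78 of 78 (binding); clay uses 78 of 85 (slack = 7); wheel time uses 108 of 108 (binding); labor uses 126 of 131 (slack = 5).
By complementary slackness, y = 0 for the non-binding constraints.
The binding rows give the dual system: 1·y_kiln + 4·y_wheel time = 17.5 and 5·y_kiln + 3·y_wheel time = 45.
Solving: y_kiln = 7.5, y_wheel time = 2.5.
Shadow price of wheel time = 2.5.

2.5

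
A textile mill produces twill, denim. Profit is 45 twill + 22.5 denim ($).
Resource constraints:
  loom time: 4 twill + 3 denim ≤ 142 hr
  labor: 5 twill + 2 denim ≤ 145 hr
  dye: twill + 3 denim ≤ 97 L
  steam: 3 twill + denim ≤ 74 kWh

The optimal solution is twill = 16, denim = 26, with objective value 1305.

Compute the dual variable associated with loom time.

4.5

Check each constraint at x*: loom time 142/142 (tight); labor 132/145 (slack 13); dye 94/97 (slack 3); steam 74/74 (tight).
Since labor, dye are not tight, their duals are 0.
The binding rows give the dual system: 4·y_loom time + 3·y_steam = 45 and 3·y_loom time + 1·y_steam = 22.5.
Solving: y_loom time = 4.5, y_steam = 9.
Shadow price of loom time = 4.5.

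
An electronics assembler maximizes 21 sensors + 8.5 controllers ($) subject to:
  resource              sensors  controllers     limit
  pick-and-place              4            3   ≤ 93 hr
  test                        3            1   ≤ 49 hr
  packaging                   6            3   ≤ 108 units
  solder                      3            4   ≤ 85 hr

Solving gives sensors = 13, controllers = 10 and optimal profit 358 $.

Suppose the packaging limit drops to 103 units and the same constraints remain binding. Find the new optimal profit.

350.5

Check each constraint at x*: pick-and-place 82/93 (slack 11); test 49/49 (tight); packaging 108/108 (tight); solder 79/85 (slack 6).
Slack constraints have shadow price 0 (complementary slackness).
From A_Bᵀ y = c: 3·y_test + 6·y_packaging = 21; 1·y_test + 3·y_packaging = 8.5.
This yields shadow prices y_test = 4, y_packaging = 1.5.
Δz = y_packaging·Δb = 1.5 × (-5) = -7.5, so new z* = 358 − 7.5 = 350.5.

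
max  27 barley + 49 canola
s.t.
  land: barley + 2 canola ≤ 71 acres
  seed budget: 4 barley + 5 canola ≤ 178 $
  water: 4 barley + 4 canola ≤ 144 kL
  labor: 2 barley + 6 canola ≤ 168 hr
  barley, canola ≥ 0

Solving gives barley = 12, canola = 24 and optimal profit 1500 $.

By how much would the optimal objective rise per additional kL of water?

4

At the optimum: land uses 60 of 71 (slack = 11); seed budget uses 168 of 178 (slack = 10); water uses 144 of 144 (binding); labor uses 168 of 168 (binding).
Slack constraints have shadow price 0 (complementary slackness).
From A_Bᵀ y = c: 4·y_water + 2·y_labor = 27; 4·y_water + 6·y_labor = 49.
Solving: y_water = 4, y_labor = 5.5.
Shadow price of water = 4.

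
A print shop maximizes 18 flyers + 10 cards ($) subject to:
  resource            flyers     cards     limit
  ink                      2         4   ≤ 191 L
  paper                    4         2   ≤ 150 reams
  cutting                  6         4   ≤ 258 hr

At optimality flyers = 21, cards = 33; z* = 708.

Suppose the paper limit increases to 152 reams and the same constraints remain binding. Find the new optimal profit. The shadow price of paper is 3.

714

Δb = 2, so new z* = 708 + (3)·(2) = 708 + 6 = 714.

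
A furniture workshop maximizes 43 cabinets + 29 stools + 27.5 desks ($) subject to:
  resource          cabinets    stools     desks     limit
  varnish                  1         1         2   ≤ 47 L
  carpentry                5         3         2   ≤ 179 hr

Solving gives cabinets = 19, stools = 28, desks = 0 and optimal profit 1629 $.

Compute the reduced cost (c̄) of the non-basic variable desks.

Check each constraint at x*: varnish 47/47 (tight); carpentry 179/179 (tight).
Dual feasibility on the basic columns requires 1·y_varnish + 5·y_carpentry = 43, 1·y_varnish + 3·y_carpentry = 29.
This yields shadow prices y_varnish = 8, y_carpentry = 7.
Reduced cost of desks: c₃ − yᵀa₃ = 27.5 − (8·2 + 7·2) = 27.5 − 30 = -2.5.

-2.5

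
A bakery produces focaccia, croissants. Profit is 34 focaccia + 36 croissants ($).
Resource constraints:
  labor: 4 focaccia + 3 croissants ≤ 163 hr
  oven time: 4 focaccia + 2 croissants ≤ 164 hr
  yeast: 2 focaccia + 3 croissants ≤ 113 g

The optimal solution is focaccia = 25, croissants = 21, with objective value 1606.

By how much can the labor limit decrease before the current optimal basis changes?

50

Binding constraints: labor, yeast. The basis is B = [[4,3],[2,3]] with det 6.
Per unit decrease in labor, x* moves by d = (-0.5, 0.3333).
The basis stays optimal until focaccia reaches 0; allowable decrease = 50 hr.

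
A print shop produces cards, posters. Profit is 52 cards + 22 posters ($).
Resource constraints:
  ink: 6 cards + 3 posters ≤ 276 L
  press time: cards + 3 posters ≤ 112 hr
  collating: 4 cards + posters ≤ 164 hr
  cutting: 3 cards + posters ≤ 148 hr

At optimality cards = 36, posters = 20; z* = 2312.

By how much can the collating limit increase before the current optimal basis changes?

20

Binding constraints: ink, collating. The basis is B = [[6,3],[4,1]] with det -6.
Per unit increase in collating, x* moves by d = (0.5, -1).
The basis stays optimal until posters reaches 0; allowable increase = 20 hr.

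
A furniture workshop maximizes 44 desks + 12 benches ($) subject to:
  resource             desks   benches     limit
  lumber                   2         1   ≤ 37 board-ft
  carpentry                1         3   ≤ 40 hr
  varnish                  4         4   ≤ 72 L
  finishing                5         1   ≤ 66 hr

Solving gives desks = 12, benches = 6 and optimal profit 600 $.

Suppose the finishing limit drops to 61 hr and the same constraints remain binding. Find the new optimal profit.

560

At the optimum: lumber uses 30 of 37 (slack = 7); carpentry uses 30 of 40 (slack = 10); varnish uses 72 of 72 (binding); finishing uses 66 of 66 (binding).
By complementary slackness, y = 0 for the non-binding constraints.
From A_Bᵀ y = c: 4·y_varnish + 5·y_finishing = 44; 4·y_varnish + 1·y_finishing = 12.
This yields shadow prices y_varnish = 1, y_finishing = 8.
Δz = y_finishing·Δb = 8 × (-5) = -40, so new z* = 600 − 40 = 560.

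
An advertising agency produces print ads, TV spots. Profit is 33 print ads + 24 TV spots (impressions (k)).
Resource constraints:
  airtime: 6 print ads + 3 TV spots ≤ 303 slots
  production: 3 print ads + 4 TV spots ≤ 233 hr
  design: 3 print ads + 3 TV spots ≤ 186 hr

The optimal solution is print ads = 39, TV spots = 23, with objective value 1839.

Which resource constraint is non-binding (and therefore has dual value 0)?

airtime: 303/303 (binding)
production: 209/233 (slack 24)
design: 186/186 (binding)
By complementary slackness, a constraint with positive slack has shadow price 0 → production.

production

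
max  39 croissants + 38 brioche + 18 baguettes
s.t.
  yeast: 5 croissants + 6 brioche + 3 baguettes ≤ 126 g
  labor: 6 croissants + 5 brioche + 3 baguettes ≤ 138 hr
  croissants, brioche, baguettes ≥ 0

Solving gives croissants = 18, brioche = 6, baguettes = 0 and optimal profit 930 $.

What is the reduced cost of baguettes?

Both yeast and labor are binding at x*.
The binding rows give the dual system: 5·y_yeast + 6·y_labor = 39 and 6·y_yeast + 5·y_labor = 38.
This yields shadow prices y_yeast = 3, y_labor = 4.
Reduced cost of baguettes: c₃ − yᵀa₃ = 18 − (3·3 + 4·3) = 18 − 21 = -3.

-3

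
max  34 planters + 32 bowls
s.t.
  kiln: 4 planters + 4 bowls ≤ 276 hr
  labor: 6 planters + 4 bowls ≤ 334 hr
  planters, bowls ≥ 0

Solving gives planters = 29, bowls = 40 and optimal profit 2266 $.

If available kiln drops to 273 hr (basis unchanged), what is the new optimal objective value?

Both kiln and labor are binding at x*.
From A_Bᵀ y = c: 4·y_kiln + 6·y_labor = 34; 4·y_kiln + 4·y_labor = 32.
→ y_kiln = 7 and y_labor = 1.
Δz = y_kiln·Δb = 7 × (-3) = -21, so new z* = 2266 − 21 = 2245.

2245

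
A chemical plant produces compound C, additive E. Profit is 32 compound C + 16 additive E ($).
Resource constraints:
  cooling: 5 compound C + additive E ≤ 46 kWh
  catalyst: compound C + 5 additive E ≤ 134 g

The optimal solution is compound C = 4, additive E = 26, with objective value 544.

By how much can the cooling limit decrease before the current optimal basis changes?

Binding constraints: cooling, catalyst. The basis is B = [[5,1],[1,5]] with det 24.
Per unit decrease in cooling, x* moves by d = (-0.2083, 0.0417).
The basis stays optimal until compound C reaches 0; allowable decrease = 19.2 kWh.

19.2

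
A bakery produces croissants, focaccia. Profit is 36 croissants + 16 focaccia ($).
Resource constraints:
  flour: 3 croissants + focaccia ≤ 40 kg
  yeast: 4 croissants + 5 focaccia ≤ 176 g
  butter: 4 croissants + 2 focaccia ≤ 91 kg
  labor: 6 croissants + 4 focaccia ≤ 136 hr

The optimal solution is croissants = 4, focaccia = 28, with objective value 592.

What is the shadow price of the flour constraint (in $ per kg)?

8

At the optimum: flour uses 40 of 40 (binding); yeast uses 156 of 176 (slack = 20); butter uses 72 of 91 (slack = 19); labor uses 136 of 136 (binding).
Slack constraints have shadow price 0 (complementary slackness).
Dual feasibility on the basic columns requires 3·y_flour + 6·y_labor = 36, 1·y_flour + 4·y_labor = 16.
→ y_flour = 8 and y_labor = 2.
Shadow price of flour = 8.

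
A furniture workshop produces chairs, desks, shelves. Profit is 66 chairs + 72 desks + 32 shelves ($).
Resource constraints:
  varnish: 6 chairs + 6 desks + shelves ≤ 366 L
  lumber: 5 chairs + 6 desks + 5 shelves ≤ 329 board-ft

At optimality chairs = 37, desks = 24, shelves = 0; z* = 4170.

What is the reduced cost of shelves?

Check each constraint at x*: varnish 366/366 (tight); lumber 329/329 (tight).
The binding rows give the dual system: 6·y_varnish + 5·y_lumber = 66 and 6·y_varnish + 6·y_lumber = 72.
This yields shadow prices y_varnish = 6, y_lumber = 6.
Reduced cost of shelves: c₃ − yᵀa₃ = 32 − (6·1 + 6·5) = 32 − 36 = -4.

-4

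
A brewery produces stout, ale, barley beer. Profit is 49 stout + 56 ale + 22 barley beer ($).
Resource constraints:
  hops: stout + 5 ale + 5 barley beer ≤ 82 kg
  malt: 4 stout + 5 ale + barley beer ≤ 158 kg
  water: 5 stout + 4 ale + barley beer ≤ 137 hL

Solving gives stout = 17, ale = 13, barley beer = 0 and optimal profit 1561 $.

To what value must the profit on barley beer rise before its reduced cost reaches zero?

At the optimum: hops uses 82 of 82 (binding); malt uses 133 of 158 (slack = 25); water uses 137 of 137 (binding).
By complementary slackness, y = 0 for the non-binding constraint.
Dual feasibility on the basic columns requires 1·y_hops + 5·y_water = 49, 5·y_hops + 4·y_water = 56.
This yields shadow prices y_hops = 4, y_water = 9.
barley beer enters the basis when its profit ≥ yᵀa₃ = 4·5 + 9·1 = 29.

29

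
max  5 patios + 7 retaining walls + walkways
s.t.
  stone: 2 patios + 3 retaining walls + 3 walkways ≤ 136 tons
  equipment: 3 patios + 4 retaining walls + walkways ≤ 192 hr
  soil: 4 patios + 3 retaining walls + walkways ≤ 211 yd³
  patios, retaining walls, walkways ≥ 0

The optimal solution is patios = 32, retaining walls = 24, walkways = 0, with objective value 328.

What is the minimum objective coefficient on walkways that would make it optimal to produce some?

4

Check each constraint at x*: stone 136/136 (tight); equipment 192/192 (tight); soil 200/211 (slack 11).
Slack constraints have shadow price 0 (complementary slackness).
Dual feasibility on the basic columns requires 2·y_stone + 3·y_equipment = 5, 3·y_stone + 4·y_equipment = 7.
→ y_stone = 1 and y_equipment = 1.
walkways enters the basis when its profit ≥ yᵀa₃ = 1·3 + 1·1 = 4.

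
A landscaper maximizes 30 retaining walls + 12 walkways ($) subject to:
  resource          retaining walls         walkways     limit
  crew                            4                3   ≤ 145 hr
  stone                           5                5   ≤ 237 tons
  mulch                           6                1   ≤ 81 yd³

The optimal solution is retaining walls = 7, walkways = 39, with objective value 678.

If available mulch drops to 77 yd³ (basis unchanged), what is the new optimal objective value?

Check each constraint at x*: crew 145/145 (tight); stone 230/237 (slack 7); mulch 81/81 (tight).
Since stone is not tight, its dual is 0.
From A_Bᵀ y = c: 4·y_crew + 6·y_mulch = 30; 3·y_crew + 1·y_mulch = 12.
This yields shadow prices y_crew = 3, y_mulch = 3.
Δz = y_mulch·Δb = 3 × (-4) = -12, so new z* = 678 − 12 = 666.

666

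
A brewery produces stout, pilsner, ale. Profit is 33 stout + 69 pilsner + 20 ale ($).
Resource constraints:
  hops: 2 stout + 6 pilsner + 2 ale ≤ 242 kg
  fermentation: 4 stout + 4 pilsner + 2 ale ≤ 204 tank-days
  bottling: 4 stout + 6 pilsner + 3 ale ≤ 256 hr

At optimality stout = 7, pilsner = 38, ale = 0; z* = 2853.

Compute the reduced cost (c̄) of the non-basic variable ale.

-8

Check each constraint at x*: hops 242/242 (tight); fermentation 180/204 (slack 24); bottling 256/256 (tight).
Since fermentation is not tight, its dual is 0.
From A_Bᵀ y = c: 2·y_hops + 4·y_bottling = 33; 6·y_hops + 6·y_bottling = 69.
This yields shadow prices y_hops = 6.5, y_bottling = 5.
Reduced cost of ale: c₃ − yᵀa₃ = 20 − (6.5·2 + 5·3) = 20 − 28 = -8.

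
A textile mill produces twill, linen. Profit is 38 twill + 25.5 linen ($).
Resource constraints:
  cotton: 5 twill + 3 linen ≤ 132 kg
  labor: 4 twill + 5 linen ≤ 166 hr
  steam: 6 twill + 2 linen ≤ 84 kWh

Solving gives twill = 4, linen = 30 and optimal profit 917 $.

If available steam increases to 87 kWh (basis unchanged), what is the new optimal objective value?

At the optimum: cotton uses 110 of 132 (slack = 22); labor uses 166 of 166 (binding); steam uses 84 of 84 (binding).
Slack constraints have shadow price 0 (complementary slackness).
From A_Bᵀ y = c: 4·y_labor + 6·y_steam = 38; 5·y_labor + 2·y_steam = 25.5.
→ y_labor = 3.5 and y_steam = 4.
Δz = y_steam·Δb = 4 × (3) = 12, so new z* = 917 + 12 = 929.

929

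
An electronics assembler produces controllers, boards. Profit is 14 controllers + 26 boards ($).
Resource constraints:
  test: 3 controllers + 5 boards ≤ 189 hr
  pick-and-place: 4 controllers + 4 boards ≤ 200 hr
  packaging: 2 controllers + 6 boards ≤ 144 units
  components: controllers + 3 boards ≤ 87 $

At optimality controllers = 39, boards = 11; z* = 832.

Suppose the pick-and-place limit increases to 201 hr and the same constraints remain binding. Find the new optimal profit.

834

Check each constraint at x*: test 172/189 (slack 17); pick-and-place 200/200 (tight); packaging 144/144 (tight); components 72/87 (slack 15).
Slack constraints have shadow price 0 (complementary slackness).
From A_Bᵀ y = c: 4·y_pick-and-place + 2·y_packaging = 14; 4·y_pick-and-place + 6·y_packaging = 26.
Solving: y_pick-and-place = 2, y_packaging = 3.
Δz = y_pick-and-place·Δb = 2 × (1) = 2, so new z* = 832 + 2 = 834.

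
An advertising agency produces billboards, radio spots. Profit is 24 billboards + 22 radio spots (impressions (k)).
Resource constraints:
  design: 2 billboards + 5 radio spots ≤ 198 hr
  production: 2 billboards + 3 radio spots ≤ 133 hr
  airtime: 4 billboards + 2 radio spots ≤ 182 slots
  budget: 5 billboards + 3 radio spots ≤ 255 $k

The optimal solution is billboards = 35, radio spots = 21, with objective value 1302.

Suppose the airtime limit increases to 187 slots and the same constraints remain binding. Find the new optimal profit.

1319.5

Check each constraint at x*: design 175/198 (slack 23); production 133/133 (tight); airtime 182/182 (tight); budget 238/255 (slack 17).
Slack constraints have shadow price 0 (complementary slackness).
The binding rows give the dual system: 2·y_production + 4·y_airtime = 24 and 3·y_production + 2·y_airtime = 22.
Solving: y_production = 5, y_airtime = 3.5.
Δz = y_airtime·Δb = 3.5 × (5) = 17.5, so new z* = 1302 + 17.5 = 1319.5.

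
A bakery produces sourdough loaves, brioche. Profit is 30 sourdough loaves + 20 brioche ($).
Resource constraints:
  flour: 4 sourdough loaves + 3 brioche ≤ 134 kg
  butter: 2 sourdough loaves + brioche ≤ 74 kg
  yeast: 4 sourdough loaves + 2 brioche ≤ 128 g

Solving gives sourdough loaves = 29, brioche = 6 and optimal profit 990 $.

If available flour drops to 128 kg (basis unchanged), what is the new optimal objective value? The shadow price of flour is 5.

960

Δb = -6, so new z* = 990 + (5)·(-6) = 990 − 30 = 960.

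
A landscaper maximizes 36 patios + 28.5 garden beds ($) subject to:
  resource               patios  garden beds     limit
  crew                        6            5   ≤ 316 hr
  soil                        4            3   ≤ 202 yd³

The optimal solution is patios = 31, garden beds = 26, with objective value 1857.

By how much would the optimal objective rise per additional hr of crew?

3

At the optimum: crew uses 316 of 316 (binding); soil uses 202 of 202 (binding).
From A_Bᵀ y = c: 6·y_crew + 4·y_soil = 36; 5·y_crew + 3·y_soil = 28.5.
Solving: y_crew = 3, y_soil = 4.5.
Shadow price of crew = 3.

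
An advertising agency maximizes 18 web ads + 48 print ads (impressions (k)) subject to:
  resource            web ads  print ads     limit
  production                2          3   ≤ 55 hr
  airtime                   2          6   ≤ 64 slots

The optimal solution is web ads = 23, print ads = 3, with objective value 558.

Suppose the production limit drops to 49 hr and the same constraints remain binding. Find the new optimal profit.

546

Both production and airtime are binding at x*.
Dual feasibility on the basic columns requires 2·y_production + 2·y_airtime = 18, 3·y_production + 6·y_airtime = 48.
This yields shadow prices y_production = 2, y_airtime = 7.
Δz = y_production·Δb = 2 × (-6) = -12, so new z* = 558 − 12 = 546.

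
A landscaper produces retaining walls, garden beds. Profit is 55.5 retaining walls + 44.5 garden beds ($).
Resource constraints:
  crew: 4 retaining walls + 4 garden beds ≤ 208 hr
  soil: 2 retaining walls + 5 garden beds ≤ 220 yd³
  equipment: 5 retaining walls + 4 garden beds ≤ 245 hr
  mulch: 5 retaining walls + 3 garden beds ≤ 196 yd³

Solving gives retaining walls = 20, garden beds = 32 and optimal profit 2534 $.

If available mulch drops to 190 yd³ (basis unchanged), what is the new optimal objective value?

At the optimum: crew uses 208 of 208 (binding); soil uses 200 of 220 (slack = 20); equipment uses 228 of 245 (slack = 17); mulch uses 196 of 196 (binding).
Slack constraints have shadow price 0 (complementary slackness).
The binding rows give the dual system: 4·y_crew + 5·y_mulch = 55.5 and 4·y_crew + 3·y_mulch = 44.5.
Solving: y_crew = 7, y_mulch = 5.5.
Δz = y_mulch·Δb = 5.5 × (-6) = -33, so new z* = 2534 − 33 = 2501.

2501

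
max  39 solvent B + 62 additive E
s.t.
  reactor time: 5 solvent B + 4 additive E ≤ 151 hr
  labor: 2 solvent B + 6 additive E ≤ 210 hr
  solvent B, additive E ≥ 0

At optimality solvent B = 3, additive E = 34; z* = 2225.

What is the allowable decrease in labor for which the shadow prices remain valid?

Binding constraints: reactor time, labor. The basis is B = [[5,4],[2,6]] with det 22.
Per unit decrease in labor, x* moves by d = (0.1818, -0.2273).
The basis stays optimal until additive E reaches 0; allowable decrease = 149.6 hr.

149.6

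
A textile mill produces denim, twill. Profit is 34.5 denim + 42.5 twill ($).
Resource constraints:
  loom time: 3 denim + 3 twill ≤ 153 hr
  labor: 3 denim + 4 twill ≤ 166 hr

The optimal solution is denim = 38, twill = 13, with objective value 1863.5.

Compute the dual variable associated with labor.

At the optimum: loom time uses 153 of 153 (binding); labor uses 166 of 166 (binding).
From A_Bᵀ y = c: 3·y_loom time + 3·y_labor = 34.5; 3·y_loom time + 4·y_labor = 42.5.
This yields shadow prices y_loom time = 3.5, y_labor = 8.
Shadow price of labor = 8.

8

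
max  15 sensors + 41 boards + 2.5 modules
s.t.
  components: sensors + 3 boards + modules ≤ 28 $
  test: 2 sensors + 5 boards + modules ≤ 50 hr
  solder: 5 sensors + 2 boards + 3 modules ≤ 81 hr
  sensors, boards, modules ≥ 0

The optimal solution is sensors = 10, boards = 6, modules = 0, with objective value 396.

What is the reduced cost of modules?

Check each constraint at x*: components 28/28 (tight); test 50/50 (tight); solder 62/81 (slack 19).
By complementary slackness, y = 0 for the non-binding constraint.
The binding rows give the dual system: 1·y_components + 2·y_test = 15 and 3·y_components + 5·y_test = 41.
This yields shadow prices y_components = 7, y_test = 4.
Reduced cost of modules: c₃ − yᵀa₃ = 2.5 − (7·1 + 4·1) = 2.5 − 11 = -8.5.

-8.5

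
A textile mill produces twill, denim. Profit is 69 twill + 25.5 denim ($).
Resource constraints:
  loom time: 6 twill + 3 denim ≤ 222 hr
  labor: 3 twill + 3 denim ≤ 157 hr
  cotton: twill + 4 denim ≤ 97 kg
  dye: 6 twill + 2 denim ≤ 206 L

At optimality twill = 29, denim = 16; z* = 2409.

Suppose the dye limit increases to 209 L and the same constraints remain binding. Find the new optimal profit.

2436

Binding: loom time and dye. Non-binding: labor (22 unused), cotton (4 unused).
Slack constraints have shadow price 0 (complementary slackness).
The binding rows give the dual system: 6·y_loom time + 6·y_dye = 69 and 3·y_loom time + 2·y_dye = 25.5.
→ y_loom time = 2.5 and y_dye = 9.
Δz = y_dye·Δb = 9 × (3) = 27, so new z* = 2409 + 27 = 2436.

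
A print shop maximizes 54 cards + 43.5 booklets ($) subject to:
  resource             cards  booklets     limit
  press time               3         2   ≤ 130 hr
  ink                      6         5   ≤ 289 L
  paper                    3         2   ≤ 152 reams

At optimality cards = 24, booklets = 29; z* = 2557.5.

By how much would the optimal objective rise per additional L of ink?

7.5

Binding: press time and ink. Non-binding: paper (22 unused).
Since paper is not tight, its dual is 0.
Dual feasibility on the basic columns requires 3·y_press time + 6·y_ink = 54, 2·y_press time + 5·y_ink = 43.5.
This yields shadow prices y_press time = 3, y_ink = 7.5.
Shadow price of ink = 7.5.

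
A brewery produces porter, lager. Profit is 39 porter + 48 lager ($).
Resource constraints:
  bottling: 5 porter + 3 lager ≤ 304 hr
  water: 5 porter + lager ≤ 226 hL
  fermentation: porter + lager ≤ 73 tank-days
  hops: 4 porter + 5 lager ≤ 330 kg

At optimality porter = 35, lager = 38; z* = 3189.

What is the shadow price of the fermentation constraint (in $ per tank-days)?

At the optimum: bottling uses 289 of 304 (slack = 15); water uses 213 of 226 (slack = 13); fermentation uses 73 of 73 (binding); hops uses 330 of 330 (binding).
Since bottling, water are not tight, their duals are 0.
From A_Bᵀ y = c: 1·y_fermentation + 4·y_hops = 39; 1·y_fermentation + 5·y_hops = 48.
→ y_fermentation = 3 and y_hops = 9.
Shadow price of fermentation = 3.

3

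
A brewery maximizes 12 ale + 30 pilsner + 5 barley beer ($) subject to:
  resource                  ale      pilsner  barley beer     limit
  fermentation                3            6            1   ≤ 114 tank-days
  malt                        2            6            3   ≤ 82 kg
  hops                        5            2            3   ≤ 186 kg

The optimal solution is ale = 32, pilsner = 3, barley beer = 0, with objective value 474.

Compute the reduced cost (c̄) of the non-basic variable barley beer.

Check each constraint at x*: fermentation 114/114 (tight); malt 82/82 (tight); hops 166/186 (slack 20).
Since hops is not tight, its dual is 0.
The binding rows give the dual system: 3·y_fermentation + 2·y_malt = 12 and 6·y_fermentation + 6·y_malt = 30.
Solving: y_fermentation = 2, y_malt = 3.
Reduced cost of barley beer: c₃ − yᵀa₃ = 5 − (2·1 + 3·3) = 5 − 11 = -6.

-6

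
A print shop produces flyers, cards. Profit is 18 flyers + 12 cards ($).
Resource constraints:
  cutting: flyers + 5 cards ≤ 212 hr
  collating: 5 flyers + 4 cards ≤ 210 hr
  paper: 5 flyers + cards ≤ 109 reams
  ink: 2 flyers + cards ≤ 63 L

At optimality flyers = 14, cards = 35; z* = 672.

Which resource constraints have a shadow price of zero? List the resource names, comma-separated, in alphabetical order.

cutting: 189/212 (slack 23)
collating: 210/210 (binding)
paper: 105/109 (slack 4)
ink: 63/63 (binding)
By complementary slackness, a constraint with positive slack has shadow price 0 → cutting, paper.

cutting, paper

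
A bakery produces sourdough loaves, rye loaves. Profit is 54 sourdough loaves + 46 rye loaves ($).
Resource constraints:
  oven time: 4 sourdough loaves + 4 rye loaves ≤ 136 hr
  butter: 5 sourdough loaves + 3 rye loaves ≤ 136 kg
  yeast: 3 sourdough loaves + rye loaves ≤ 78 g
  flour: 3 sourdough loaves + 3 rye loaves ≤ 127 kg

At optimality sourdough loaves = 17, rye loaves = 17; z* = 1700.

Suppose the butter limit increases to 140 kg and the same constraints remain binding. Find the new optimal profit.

Binding: oven time and butter. Non-binding: yeast (10 unused), flour (25 unused).
Since yeast, flour are not tight, their duals are 0.
The binding rows give the dual system: 4·y_oven time + 5·y_butter = 54 and 4·y_oven time + 3·y_butter = 46.
This yields shadow prices y_oven time = 8.5, y_butter = 4.
Δz = y_butter·Δb = 4 × (4) = 16, so new z* = 1700 + 16 = 1716.

1716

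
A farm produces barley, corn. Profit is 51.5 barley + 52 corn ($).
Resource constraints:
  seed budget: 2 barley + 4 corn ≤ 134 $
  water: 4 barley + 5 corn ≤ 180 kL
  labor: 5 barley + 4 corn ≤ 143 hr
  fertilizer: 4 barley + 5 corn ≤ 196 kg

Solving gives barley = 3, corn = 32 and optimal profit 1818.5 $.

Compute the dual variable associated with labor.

At the optimum: seed budget uses 134 of 134 (binding); water uses 172 of 180 (slack = 8); labor uses 143 of 143 (binding); fertilizer uses 172 of 196 (slack = 24).
Since water, fertilizer are not tight, their duals are 0.
The binding rows give the dual system: 2·y_seed budget + 5·y_labor = 51.5 and 4·y_seed budget + 4·y_labor = 52.
Solving: y_seed budget = 4.5, y_labor = 8.5.
Shadow price of labor = 8.5.

8.5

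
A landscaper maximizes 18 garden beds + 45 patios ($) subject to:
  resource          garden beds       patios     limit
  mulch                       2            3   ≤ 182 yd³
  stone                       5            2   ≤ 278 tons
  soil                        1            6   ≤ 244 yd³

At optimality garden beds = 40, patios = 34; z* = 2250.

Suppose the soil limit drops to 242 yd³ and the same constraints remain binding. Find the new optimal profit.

2242

Check each constraint at x*: mulch 182/182 (tight); stone 268/278 (slack 10); soil 244/244 (tight).
Since stone is not tight, its dual is 0.
From A_Bᵀ y = c: 2·y_mulch + 1·y_soil = 18; 3·y_mulch + 6·y_soil = 45.
→ y_mulch = 7 and y_soil = 4.
Δz = y_soil·Δb = 4 × (-2) = -8, so new z* = 2250 − 8 = 2242.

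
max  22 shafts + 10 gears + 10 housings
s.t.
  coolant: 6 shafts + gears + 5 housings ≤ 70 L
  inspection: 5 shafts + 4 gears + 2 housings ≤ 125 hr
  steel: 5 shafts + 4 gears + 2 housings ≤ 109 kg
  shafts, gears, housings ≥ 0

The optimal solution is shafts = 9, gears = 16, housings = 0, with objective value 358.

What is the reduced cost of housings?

-4

Binding: coolant and steel. Non-binding: inspection (16 unused).
Since inspection is not tight, its dual is 0.
The binding rows give the dual system: 6·y_coolant + 5·y_steel = 22 and 1·y_coolant + 4·y_steel = 10.
Solving: y_coolant = 2, y_steel = 2.
Reduced cost of housings: c₃ − yᵀa₃ = 10 − (2·5 + 2·2) = 10 − 14 = -4.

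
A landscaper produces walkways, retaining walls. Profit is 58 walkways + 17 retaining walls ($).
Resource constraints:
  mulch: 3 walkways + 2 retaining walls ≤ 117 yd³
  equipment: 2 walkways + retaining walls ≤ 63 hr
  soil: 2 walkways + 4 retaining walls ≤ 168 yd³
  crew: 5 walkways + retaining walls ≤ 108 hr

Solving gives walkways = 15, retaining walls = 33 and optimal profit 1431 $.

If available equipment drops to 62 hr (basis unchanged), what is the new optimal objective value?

Check each constraint at x*: mulch 111/117 (slack 6); equipment 63/63 (tight); soil 162/168 (slack 6); crew 108/108 (tight).
Since mulch, soil are not tight, their duals are 0.
Dual feasibility on the basic columns requires 2·y_equipment + 5·y_crew = 58, 1·y_equipment + 1·y_crew = 17.
→ y_equipment = 9 and y_crew = 8.
Δz = y_equipment·Δb = 9 × (-1) = -9, so new z* = 1431 − 9 = 1422.

1422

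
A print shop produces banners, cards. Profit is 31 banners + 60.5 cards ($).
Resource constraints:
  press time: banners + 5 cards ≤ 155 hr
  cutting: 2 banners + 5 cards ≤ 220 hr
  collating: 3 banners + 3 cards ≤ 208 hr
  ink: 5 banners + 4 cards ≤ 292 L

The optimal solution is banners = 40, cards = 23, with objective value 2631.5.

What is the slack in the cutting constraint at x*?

cutting used = 2·40 + 5·23 = 195; slack = 220 − 195 = 25.

25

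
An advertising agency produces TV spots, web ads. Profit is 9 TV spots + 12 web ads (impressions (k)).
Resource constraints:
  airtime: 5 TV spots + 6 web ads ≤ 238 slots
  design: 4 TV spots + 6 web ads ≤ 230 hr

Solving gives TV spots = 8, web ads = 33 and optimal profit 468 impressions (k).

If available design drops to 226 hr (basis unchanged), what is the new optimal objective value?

Both airtime and design are binding at x*.
The binding rows give the dual system: 5·y_airtime + 4·y_design = 9 and 6·y_airtime + 6·y_design = 12.
Solving: y_airtime = 1, y_design = 1.
Δz = y_design·Δb = 1 × (-4) = -4, so new z* = 468 − 4 = 464.

464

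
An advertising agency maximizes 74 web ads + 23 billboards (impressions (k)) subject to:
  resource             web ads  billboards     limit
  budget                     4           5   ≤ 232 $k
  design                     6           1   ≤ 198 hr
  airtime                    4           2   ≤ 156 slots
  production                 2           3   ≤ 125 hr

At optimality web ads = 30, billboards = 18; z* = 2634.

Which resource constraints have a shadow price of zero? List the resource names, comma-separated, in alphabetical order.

budget, production

budget: 210/232 (slack 22)
design: 198/198 (binding)
airtime: 156/156 (binding)
production: 114/125 (slack 11)
By complementary slackness, a constraint with positive slack has shadow price 0 → budget, production.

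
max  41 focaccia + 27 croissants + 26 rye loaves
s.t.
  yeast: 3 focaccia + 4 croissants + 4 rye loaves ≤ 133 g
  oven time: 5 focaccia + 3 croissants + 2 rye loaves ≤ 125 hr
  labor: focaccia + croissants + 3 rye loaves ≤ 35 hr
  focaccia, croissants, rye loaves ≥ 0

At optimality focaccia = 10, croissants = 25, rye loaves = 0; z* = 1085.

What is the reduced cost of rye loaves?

Binding: oven time and labor. Non-binding: yeast (3 unused).
By complementary slackness, y = 0 for the non-binding constraint.
From A_Bᵀ y = c: 5·y_oven time + 1·y_labor = 41; 3·y_oven time + 1·y_labor = 27.
→ y_oven time = 7 and y_labor = 6.
Reduced cost of rye loaves: c₃ − yᵀa₃ = 26 − (7·2 + 6·3) = 26 − 32 = -6.

-6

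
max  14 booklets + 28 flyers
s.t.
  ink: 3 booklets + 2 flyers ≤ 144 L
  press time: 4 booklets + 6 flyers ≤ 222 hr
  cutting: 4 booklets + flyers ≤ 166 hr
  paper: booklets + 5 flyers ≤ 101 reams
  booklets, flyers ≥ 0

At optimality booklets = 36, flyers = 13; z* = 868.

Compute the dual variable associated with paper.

Binding: press time and paper. Non-binding: ink (10 unused), cutting (9 unused).
By complementary slackness, y = 0 for the non-binding constraints.
The binding rows give the dual system: 4·y_press time + 1·y_paper = 14 and 6·y_press time + 5·y_paper = 28.
Solving: y_press time = 3, y_paper = 2.
Shadow price of paper = 2.

2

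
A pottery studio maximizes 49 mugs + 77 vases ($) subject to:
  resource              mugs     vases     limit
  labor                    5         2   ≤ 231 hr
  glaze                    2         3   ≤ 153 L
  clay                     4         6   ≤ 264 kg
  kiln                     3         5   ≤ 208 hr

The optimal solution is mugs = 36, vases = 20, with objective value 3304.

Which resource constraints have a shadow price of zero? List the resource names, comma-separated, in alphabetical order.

labor: 220/231 (slack 11)
glaze: 132/153 (slack 21)
clay: 264/264 (binding)
kiln: 208/208 (binding)
By complementary slackness, a constraint with positive slack has shadow price 0 → glaze, labor.

glaze, labor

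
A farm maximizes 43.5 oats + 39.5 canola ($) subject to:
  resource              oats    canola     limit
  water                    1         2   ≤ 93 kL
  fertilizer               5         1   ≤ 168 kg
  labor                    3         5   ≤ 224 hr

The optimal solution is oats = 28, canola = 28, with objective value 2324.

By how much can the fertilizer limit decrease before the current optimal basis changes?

Binding constraints: fertilizer, labor. The basis is B = [[5,1],[3,5]] with det 22.
Per unit decrease in fertilizer, x* moves by d = (-0.2273, 0.1364).
The basis stays optimal until oats reaches 0; allowable decrease = 123.2 kg.

123.2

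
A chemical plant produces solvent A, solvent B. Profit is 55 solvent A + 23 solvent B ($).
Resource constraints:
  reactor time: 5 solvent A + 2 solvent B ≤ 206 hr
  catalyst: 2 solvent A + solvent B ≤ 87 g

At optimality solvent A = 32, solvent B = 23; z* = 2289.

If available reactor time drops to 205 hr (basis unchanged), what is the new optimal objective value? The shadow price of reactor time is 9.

Δb = -1, so new z* = 2289 + (9)·(-1) = 2289 − 9 = 2280.

2280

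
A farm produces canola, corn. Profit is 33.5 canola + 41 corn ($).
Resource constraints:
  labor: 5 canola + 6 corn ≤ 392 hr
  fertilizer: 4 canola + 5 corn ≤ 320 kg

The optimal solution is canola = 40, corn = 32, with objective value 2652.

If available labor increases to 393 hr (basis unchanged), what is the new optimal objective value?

Check each constraint at x*: labor 392/392 (tight); fertilizer 320/320 (tight).
The binding rows give the dual system: 5·y_labor + 4·y_fertilizer = 33.5 and 6·y_labor + 5·y_fertilizer = 41.
→ y_labor = 3.5 and y_fertilizer = 4.
Δz = y_labor·Δb = 3.5 × (1) = 3.5, so new z* = 2652 + 3.5 = 2655.5.

2655.5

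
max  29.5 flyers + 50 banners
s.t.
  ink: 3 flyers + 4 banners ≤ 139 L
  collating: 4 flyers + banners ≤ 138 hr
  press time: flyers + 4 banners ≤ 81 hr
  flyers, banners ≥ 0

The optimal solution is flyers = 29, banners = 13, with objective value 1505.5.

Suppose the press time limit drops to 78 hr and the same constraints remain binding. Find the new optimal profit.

At the optimum: ink uses 139 of 139 (binding); collating uses 129 of 138 (slack = 9); press time uses 81 of 81 (binding).
Since collating is not tight, its dual is 0.
The binding rows give the dual system: 3·y_ink + 1·y_press time = 29.5 and 4·y_ink + 4·y_press time = 50.
This yields shadow prices y_ink = 8.5, y_press time = 4.
Δz = y_press time·Δb = 4 × (-3) = -12, so new z* = 1505.5 − 12 = 1493.5.

1493.5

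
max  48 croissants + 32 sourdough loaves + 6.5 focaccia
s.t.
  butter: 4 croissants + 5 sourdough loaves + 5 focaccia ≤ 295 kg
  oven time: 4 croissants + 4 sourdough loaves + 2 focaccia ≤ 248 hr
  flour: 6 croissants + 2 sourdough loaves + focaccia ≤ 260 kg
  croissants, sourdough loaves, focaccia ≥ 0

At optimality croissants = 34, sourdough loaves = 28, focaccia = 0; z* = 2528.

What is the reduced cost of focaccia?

At the optimum: butter uses 276 of 295 (slack = 19); oven time uses 248 of 248 (binding); flour uses 260 of 260 (binding).
By complementary slackness, y = 0 for the non-binding constraint.
The binding rows give the dual system: 4·y_oven time + 6·y_flour = 48 and 4·y_oven time + 2·y_flour = 32.
This yields shadow prices y_oven time = 6, y_flour = 4.
Reduced cost of focaccia: c₃ − yᵀa₃ = 6.5 − (6·2 + 4·1) = 6.5 − 16 = -9.5.

-9.5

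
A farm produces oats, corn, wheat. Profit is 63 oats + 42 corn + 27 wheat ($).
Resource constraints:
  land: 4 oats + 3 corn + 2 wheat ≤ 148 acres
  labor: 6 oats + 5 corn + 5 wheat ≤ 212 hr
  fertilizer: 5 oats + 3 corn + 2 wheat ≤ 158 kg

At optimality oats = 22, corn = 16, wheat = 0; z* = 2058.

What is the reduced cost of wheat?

Binding: labor and fertilizer. Non-binding: land (12 unused).
Slack constraints have shadow price 0 (complementary slackness).
Dual feasibility on the basic columns requires 6·y_labor + 5·y_fertilizer = 63, 5·y_labor + 3·y_fertilizer = 42.
Solving: y_labor = 3, y_fertilizer = 9.
Reduced cost of wheat: c₃ − yᵀa₃ = 27 − (3·5 + 9·2) = 27 − 33 = -6.

-6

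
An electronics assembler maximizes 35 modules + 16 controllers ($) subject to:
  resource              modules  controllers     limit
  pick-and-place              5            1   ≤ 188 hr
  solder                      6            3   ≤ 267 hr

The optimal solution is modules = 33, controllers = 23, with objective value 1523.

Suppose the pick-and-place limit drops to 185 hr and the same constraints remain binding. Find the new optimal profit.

1520

Both pick-and-place and solder are binding at x*.
Dual feasibility on the basic columns requires 5·y_pick-and-place + 6·y_solder = 35, 1·y_pick-and-place + 3·y_solder = 16.
Solving: y_pick-and-place = 1, y_solder = 5.
Δz = y_pick-and-place·Δb = 1 × (-3) = -3, so new z* = 1523 − 3 = 1520.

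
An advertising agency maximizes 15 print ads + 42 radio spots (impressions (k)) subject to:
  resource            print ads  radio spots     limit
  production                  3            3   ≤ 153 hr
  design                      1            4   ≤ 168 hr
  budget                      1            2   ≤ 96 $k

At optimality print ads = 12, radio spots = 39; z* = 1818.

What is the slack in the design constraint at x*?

design used = 1·12 + 4·39 = 168; slack = 168 − 168 = 0.

0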